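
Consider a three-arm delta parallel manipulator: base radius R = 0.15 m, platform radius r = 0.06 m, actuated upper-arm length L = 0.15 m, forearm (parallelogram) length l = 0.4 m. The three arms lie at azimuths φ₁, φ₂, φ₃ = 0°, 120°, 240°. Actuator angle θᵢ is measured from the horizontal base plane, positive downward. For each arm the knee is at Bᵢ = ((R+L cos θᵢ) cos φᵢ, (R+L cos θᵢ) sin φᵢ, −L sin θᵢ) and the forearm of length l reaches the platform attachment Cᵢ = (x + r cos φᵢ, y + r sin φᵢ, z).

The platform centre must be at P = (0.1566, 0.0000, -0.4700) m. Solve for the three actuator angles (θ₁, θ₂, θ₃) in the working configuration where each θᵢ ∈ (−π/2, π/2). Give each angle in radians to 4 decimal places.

θ₁ = 0.5239, θ₂ = 1.3966, θ₃ = 1.3966

φ1=0.0° → target in arm frame (0.1566, 0.0000)
  e−x'=-0.0666;  (l²−L²−(e−x')²−y'²−z²)/2L = -0.2928
  √(A²+B²)=0.4747;  θ1 = -1.7116+2.2354 ≈ 0.5239
rotate P by −φ2: (-0.0783, -0.1356, -0.4700)
  e−x'=0.1683;  (l²−L²−(e−x')²−y'²−z²)/2L = -0.4337
  γ=atan2(-0.4700,0.1683)=-1.2269;  ψ=arccos(-0.8688)=2.6236;  θ2=γ+ψ≈1.3966
arm 3 (φ=240.0°): x'=-0.0783, y'=0.1356
  e−x'=0.1683;  (l²−L²−(e−x')²−y'²−z²)/2L = -0.4337
  √(A²+B²)=0.4992;  θ3 = -1.2269+2.6236 ≈ 1.3966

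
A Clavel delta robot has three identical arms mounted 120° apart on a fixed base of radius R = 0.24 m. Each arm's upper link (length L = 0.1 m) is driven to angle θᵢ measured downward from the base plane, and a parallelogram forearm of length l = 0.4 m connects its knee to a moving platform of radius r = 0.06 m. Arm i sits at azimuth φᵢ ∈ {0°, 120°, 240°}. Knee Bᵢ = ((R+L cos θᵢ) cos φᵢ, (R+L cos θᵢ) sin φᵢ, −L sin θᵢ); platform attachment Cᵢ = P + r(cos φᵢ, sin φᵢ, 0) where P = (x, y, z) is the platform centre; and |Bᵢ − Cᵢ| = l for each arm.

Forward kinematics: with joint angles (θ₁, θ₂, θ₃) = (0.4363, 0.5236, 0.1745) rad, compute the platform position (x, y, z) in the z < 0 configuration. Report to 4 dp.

(-0.0074, -0.0272, -0.3285)

arm 1 at φ=0.0°: ρ1 = 0.2706;  S1 = (0.2706, 0.0000, -0.0423)
arm 2 at φ=120.0°: ρ2 = 0.2666;  S2 = (-0.1333, 0.2309, -0.0500)
φ3=240.0°: virtual centre (-0.1392, -0.2412, -0.0174), radius l
subtract pairs → two planes through P
[-0.8079 0.4618 -0.0155]·P = -0.0015;  [-0.8197 -0.4823 0.0498]·P = 0.0028
det = 0.7682;  x = -0.0008+0.0202z,  y = -0.0045+0.0689z
into |P−S₁|² = l²: 1.0052z² + 0.0729z + -0.0845 = 0;  Δ = 0.3452;  z = -0.3285 or 0.2560 → z<0 root = -0.3285
x = -0.0074, y = -0.0272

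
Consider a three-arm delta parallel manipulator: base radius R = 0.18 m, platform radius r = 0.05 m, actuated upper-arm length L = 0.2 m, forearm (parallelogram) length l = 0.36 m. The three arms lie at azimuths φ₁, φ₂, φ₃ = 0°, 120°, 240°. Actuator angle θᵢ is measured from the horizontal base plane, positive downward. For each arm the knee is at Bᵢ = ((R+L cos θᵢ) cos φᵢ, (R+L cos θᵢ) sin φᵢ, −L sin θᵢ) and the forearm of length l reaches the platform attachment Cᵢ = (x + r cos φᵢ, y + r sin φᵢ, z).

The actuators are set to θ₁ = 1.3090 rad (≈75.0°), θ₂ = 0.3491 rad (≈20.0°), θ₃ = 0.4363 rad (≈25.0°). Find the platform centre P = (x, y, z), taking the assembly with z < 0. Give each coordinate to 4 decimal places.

S1 = (0.1818·cos0.0°, 0.1818·sin0.0°, -0.1932) = (0.1818, 0.0000, -0.1932)
arm 2 at φ=120.0°: e+L cos θ2 = 0.3179;  S2 = (-0.1590, 0.2753, -0.0684)
φ3=240.0°: virtual centre (-0.1556, -0.2696, -0.0845), radius l
|S₂|²−|S₁|² = 0.0354;  |S₃|²−|S₁|² = 0.0337
linear system: -0.6815x+0.5507y = 0.0354−0.2495z; -0.6748x+-0.5391y = 0.0337−0.2173z
det = 0.7390;  x = -0.0509+0.3440z,  y = 0.0013+-0.0275z
quadratic in z: (1.1191)z²+(0.2262)z+(-0.0381)=0, √Δ=0.4710 → z ∈ {-0.3115, 0.1094}; z = -0.3115 (taking z<0)
x = -0.1581, y = 0.0098

(-0.1581, 0.0098, -0.3115)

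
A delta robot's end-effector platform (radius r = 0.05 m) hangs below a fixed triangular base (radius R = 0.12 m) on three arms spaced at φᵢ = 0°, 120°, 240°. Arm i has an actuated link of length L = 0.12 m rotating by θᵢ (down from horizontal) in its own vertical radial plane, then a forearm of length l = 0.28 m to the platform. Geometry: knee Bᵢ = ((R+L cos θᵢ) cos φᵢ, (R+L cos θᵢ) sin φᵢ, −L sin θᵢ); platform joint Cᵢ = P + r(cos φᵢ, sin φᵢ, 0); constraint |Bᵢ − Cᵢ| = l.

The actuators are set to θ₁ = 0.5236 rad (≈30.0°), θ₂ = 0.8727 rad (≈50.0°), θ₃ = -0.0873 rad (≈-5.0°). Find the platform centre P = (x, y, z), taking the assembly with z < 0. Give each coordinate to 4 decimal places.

(-0.0101, -0.0964, -0.2477)

arm 1 at φ=0.0°: (R−r)+L cos θ1 = 0.1739;  S1 = (0.1739, 0.0000, -0.0600)
S2 = (0.1471·cos120.0°, 0.1471·sin120.0°, -0.0919) = (-0.0736, 0.1274, -0.0919)
S3 = (0.1895·cos240.0°, 0.1895·sin240.0°, 0.0105) = (-0.0948, -0.1641, 0.0105)
subtract pairs → two planes through P
plane₁₂: -0.4950x+0.2548y+-0.0639z = -0.0038
det = 0.2994;  x = 0.0023+0.0499z,  y = -0.0103+0.3475z
into |P−S₁|² = l²: 1.1233z² + 0.0957z + -0.0452 = 0;  Δ = 0.2123;  z = -0.2477 or 0.1625 → z<0 root = -0.2477
x = -0.0101, y = -0.0964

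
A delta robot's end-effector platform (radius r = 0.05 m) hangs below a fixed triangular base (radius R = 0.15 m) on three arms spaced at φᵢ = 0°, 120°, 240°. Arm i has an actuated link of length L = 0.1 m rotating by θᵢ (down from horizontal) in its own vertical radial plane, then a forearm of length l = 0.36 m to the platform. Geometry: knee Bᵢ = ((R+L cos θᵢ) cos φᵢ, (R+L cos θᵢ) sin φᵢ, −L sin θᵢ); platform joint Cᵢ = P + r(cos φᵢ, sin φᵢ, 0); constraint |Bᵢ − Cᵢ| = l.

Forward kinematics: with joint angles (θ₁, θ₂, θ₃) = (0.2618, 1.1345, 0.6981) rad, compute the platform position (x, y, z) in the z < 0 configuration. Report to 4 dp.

(0.0842, -0.0524, -0.3638)

φ1=0.0°: virtual centre (0.1966, 0.0000, -0.0259), radius l
φ2=120.0°: virtual centre (-0.0711, 0.1232, -0.0906), radius l
arm 3 at φ=240.0°: e+L cos θ3 = 0.1766;  S3 = (-0.0883, -0.1529, -0.0643)
eliminate P² terms by subtracting sphere 1 from 2 and 3
[-0.5354 0.2464 -0.1295]·P = -0.0109;  [-0.5698 -0.3059 -0.0768]·P = -0.0040
Cramer: x(z) = 0.0142-0.1924z;  y(z) = -0.0133+0.1074z
quadratic in z: (1.0486)z²+(0.1191)z+(-0.0955)=0, √Δ=0.6439 → z ∈ {-0.3638, 0.2502}; z = -0.3638 (taking z<0)
x = 0.0842, y = -0.0524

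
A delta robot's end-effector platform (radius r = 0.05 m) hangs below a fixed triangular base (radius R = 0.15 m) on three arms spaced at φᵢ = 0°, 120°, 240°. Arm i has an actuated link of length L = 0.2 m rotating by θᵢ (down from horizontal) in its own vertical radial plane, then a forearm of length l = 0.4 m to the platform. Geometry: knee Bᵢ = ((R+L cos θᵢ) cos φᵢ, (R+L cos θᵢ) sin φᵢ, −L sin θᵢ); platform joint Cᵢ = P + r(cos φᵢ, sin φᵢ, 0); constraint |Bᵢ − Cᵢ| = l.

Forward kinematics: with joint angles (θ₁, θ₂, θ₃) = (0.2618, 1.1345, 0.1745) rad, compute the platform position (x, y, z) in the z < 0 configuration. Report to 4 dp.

φ1=0.0°: virtual centre (0.2932, 0.0000, -0.0518), radius l
arm 2 at φ=120.0°: ρ2 = 0.1845;  centre 2 = (-0.0923, 0.1598, -0.1813)
arm 3 at φ=240.0°: ρ3 = 0.2970;  centre 3 = (-0.1485, -0.2572, -0.0347)
eliminate P² terms by subtracting sphere 1 from 2 and 3
linear system: -0.7709x+0.3196y = -0.0217−-0.2590z; -0.8833x+-0.5144y = 0.0008−0.0341z
Cramer: x(z) = 0.0161-0.1802z;  y(z) = -0.0291+0.3757z
sphere 1 gives Az²+Bz+C=0 with A=1.1737, B=0.1815, C=-0.0797;  B²−4AC=0.4071;  roots -0.3491, 0.1945;  negative root z = -0.3491
x = 0.0790, y = -0.1603

(0.0790, -0.1603, -0.3491)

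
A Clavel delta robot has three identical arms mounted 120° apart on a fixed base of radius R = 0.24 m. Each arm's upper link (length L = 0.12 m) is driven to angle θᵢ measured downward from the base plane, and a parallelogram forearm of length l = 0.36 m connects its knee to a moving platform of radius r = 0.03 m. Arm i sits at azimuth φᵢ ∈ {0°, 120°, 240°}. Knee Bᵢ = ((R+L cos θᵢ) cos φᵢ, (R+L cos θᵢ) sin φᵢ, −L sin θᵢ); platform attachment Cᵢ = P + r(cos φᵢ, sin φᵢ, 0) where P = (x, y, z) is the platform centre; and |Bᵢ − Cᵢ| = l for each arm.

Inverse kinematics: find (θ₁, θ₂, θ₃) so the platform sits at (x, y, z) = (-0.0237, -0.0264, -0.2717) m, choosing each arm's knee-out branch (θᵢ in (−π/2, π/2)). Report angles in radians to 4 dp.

φ1=0.0° → target in arm frame (-0.0237, -0.0264)
  A=0.2337, B=-0.2717, C=(l²−L²−A²−y'²−z²)/(2L)=-0.0581
  √(A²+B²)=0.3584;  θ1 = -0.8604+1.7335 ≈ 0.8731
φ2=120.0° → target in arm frame (-0.0110, 0.0337)
  e−x'=0.2210;  (l²−L²−(e−x')²−y'²−z²)/2L = -0.0359
  θ2 = atan2(B,A) + arccos(C/0.3502) = 0.7854
φ3=240.0° → target in arm frame (0.0347, -0.0073)
  A cos θ + B sin θ = C:  0.1753·cos θ + -0.2717·sin θ = 0.0442
  γ=atan2(-0.2717,0.1753)=-0.9978;  ψ=arccos(0.1366)=1.4338;  θ3=γ+ψ≈0.4359

θ₁ = 0.8731, θ₂ = 0.7854, θ₃ = 0.4359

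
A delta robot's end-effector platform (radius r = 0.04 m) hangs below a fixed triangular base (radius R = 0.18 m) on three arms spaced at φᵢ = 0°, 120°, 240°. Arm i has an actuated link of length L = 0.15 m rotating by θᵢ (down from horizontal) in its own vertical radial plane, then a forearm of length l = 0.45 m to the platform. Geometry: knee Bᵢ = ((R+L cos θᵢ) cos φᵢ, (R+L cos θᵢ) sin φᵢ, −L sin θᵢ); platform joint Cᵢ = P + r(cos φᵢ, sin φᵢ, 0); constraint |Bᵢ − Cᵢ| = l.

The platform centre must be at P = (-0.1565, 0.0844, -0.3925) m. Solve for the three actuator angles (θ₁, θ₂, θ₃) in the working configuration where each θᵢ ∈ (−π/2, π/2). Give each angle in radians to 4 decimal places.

φ1=0.0° → target in arm frame (-0.1565, 0.0844)
  e−x'=0.2965;  (l²−L²−(e−x')²−y'²−z²)/2L = -0.2303
  γ=atan2(-0.3925,0.2965)=-0.9238;  ψ=arccos(-0.4682)=2.0580;  θ1=γ+ψ≈1.1342
φ2=120.0° → target in arm frame (0.1513, 0.0933)
  A=-0.0113, B=-0.3925, C=(l²−L²−A²−y'²−z²)/(2L)=0.0570
  θ2 = atan2(B,A) + arccos(C/0.3927) = -0.1746
arm 3 (φ=240.0°): x'=0.0052, y'=-0.1777
  A=0.1348, B=-0.3925, C=(l²−L²−A²−y'²−z²)/(2L)=-0.0794
  θ3 = atan2(B,A) + arccos(C/0.4150) = 0.5235

θ₁ = 1.1342, θ₂ = -0.1746, θ₃ = 0.5235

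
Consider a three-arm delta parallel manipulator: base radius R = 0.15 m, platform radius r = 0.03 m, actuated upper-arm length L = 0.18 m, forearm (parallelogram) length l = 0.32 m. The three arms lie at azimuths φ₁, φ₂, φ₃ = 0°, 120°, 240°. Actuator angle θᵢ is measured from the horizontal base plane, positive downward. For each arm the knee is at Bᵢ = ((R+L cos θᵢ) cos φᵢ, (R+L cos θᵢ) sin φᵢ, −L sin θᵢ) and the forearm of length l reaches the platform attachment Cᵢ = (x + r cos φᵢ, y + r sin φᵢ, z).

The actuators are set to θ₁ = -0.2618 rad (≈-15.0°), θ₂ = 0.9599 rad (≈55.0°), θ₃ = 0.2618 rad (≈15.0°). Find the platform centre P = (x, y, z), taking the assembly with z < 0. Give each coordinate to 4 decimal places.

(0.0750, -0.0648, -0.1777)

arm 1 at φ=0.0°: ρ1 = 0.2939;  S1 = (0.2939, 0.0000, 0.0466)
S2 = (0.2232·cos120.0°, 0.2232·sin120.0°, -0.1474) = (-0.1116, 0.1933, -0.1474)
arm 3 at φ=240.0°: ρ3 = 0.2939;  S3 = (-0.1469, -0.2545, -0.0466)
subtract pairs → two planes through P
linear system: -0.8110x+0.3867y = -0.0169−-0.3881z; -0.8816x+-0.5090y = 0.0000−-0.1864z
det = 0.7537;  x = 0.0114+-0.3577z,  y = -0.0198+0.2534z
sphere 1 gives Az²+Bz+C=0 with A=1.1922, B=0.0988, C=-0.0201;  B²−4AC=0.1055;  roots -0.1777, 0.0948;  negative root z = -0.1777
x = 0.0750, y = -0.0648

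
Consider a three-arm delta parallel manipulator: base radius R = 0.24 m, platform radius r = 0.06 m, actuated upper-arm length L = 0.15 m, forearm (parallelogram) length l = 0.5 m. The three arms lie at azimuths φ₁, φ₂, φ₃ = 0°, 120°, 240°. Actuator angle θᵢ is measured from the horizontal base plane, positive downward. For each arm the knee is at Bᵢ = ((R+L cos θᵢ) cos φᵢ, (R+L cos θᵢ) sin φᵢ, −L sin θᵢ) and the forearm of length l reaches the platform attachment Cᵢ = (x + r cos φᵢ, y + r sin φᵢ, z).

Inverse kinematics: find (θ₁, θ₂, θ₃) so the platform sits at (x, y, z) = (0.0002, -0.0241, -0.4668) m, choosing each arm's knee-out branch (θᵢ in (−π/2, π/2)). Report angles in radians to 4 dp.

rotate P by −φ1: (0.0002, -0.0241, -0.4668)
  A=0.1798, B=-0.4668, C=(l²−L²−A²−y'²−z²)/(2L)=-0.0777
  θ1 = atan2(B,A) + arccos(C/0.5002) = 0.5236
arm 2 (φ=120.0°): x'=-0.0210, y'=0.0119
  A=0.2010, B=-0.4668, C=(l²−L²−A²−y'²−z²)/(2L)=-0.1031
  γ=atan2(-0.4668,0.2010)=-1.1643;  ψ=arccos(-0.2029)=1.7751;  θ2=γ+ψ≈0.6108
φ3=240.0° → target in arm frame (0.0208, 0.0122)
  A cos θ + B sin θ = C:  0.1592·cos θ + -0.4668·sin θ = -0.0530
  γ=atan2(-0.4668,0.1592)=-1.2421;  ψ=arccos(-0.1075)=1.6785;  θ3=γ+ψ≈0.4364

θ₁ = 0.5236, θ₂ = 0.6108, θ₃ = 0.4364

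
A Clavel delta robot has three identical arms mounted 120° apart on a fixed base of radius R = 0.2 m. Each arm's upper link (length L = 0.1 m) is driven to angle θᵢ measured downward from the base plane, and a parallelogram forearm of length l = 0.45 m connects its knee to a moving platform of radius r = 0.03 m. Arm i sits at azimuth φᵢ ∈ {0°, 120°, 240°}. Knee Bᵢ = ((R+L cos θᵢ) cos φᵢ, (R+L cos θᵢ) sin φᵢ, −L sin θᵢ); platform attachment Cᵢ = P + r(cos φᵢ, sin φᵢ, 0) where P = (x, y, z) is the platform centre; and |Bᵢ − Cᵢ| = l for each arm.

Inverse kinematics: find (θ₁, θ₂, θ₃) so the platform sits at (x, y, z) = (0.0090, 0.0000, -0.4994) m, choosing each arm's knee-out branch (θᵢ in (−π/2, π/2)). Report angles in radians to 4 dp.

arm 1 (φ=0.0°): x'=0.0090, y'=0.0000
  A cos θ + B sin θ = C:  0.1610·cos θ + -0.4994·sin θ = -0.4141
  θ1 = atan2(B,A) + arccos(C/0.5247) = 1.2214
arm 2 (φ=120.0°): x'=-0.0045, y'=-0.0078
  A cos θ + B sin θ = C:  0.1745·cos θ + -0.4994·sin θ = -0.4371
  θ2 = atan2(B,A) + arccos(C/0.5290) = 1.3085
rotate P by −φ3: (-0.0045, 0.0078, -0.4994)
  e−x'=0.1745;  (l²−L²−(e−x')²−y'²−z²)/2L = -0.4371
  θ3 = atan2(B,A) + arccos(C/0.5290) = 1.3085

θ₁ = 1.2214, θ₂ = 1.3085, θ₃ = 1.3085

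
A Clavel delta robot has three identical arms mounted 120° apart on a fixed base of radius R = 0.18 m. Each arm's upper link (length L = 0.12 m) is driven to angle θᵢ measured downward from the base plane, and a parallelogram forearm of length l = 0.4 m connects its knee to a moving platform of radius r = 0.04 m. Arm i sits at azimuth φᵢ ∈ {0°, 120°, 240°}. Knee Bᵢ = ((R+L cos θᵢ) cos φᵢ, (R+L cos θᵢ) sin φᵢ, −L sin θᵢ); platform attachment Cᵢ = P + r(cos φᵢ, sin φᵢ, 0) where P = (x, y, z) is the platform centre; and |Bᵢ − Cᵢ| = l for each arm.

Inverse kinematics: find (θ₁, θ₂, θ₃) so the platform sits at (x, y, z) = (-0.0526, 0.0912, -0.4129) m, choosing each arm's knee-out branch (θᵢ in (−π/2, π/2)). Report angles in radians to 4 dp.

rotate P by −φ1: (-0.0526, 0.0912, -0.4129)
  A=0.1926, B=-0.4129, C=(l²−L²−A²−y'²−z²)/(2L)=-0.2929
  γ=atan2(-0.4129,0.1926)=-1.1343;  ψ=arccos(-0.6429)=2.2691;  θ1=γ+ψ≈1.1347
arm 2 (φ=120.0°): x'=0.1053, y'=0.0000
  e−x'=0.0347;  (l²−L²−(e−x')²−y'²−z²)/2L = -0.1087
  γ=atan2(-0.4129,0.0347)=-1.4869;  ψ=arccos(-0.2624)=1.8363;  θ2=γ+ψ≈0.3494
arm 3 (φ=240.0°): x'=-0.0527, y'=-0.0912
  e−x'=0.1927;  (l²−L²−(e−x')²−y'²−z²)/2L = -0.2930
  θ3 = atan2(B,A) + arccos(C/0.4556) = 1.1351

θ₁ = 1.1347, θ₂ = 0.3494, θ₃ = 1.1351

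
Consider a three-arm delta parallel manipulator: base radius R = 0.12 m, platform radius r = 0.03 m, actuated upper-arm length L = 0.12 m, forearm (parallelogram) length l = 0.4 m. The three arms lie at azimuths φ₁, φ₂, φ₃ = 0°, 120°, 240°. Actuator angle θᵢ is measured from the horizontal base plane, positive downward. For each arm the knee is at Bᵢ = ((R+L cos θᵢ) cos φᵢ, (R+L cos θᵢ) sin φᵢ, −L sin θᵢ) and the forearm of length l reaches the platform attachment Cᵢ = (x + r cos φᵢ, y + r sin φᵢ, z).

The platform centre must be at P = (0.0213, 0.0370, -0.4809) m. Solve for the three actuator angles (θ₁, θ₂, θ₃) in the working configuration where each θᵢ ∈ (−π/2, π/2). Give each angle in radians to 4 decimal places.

θ₁ = 1.0478, θ₂ = 1.0474, θ₃ = 1.3095

arm 1 (φ=0.0°): x'=0.0213, y'=0.0370
  A cos θ + B sin θ = C:  0.0687·cos θ + -0.4809·sin θ = -0.3823
  θ1 = atan2(B,A) + arccos(C/0.4858) = 1.0478
rotate P by −φ2: (0.0214, -0.0369, -0.4809)
  e−x'=0.0686;  (l²−L²−(e−x')²−y'²−z²)/2L = -0.3822
  √(A²+B²)=0.4858;  θ2 = -1.4291+2.4765 ≈ 1.0474
arm 3 (φ=240.0°): x'=-0.0427, y'=-0.0001
  e−x'=0.1327;  (l²−L²−(e−x')²−y'²−z²)/2L = -0.4303
  √(A²+B²)=0.4989;  θ3 = -1.3016+2.6111 ≈ 1.3095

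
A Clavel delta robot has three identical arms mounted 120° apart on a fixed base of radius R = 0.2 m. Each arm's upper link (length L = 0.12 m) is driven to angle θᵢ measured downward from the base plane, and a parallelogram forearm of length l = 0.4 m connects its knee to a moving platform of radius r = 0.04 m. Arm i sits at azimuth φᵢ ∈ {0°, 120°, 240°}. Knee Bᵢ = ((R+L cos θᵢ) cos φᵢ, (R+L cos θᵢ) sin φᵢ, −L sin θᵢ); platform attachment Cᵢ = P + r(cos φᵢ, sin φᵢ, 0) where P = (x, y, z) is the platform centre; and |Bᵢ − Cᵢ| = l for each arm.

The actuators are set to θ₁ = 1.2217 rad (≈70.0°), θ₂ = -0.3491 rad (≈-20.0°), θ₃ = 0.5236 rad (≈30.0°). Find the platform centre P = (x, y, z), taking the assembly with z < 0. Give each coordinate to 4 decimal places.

O1 = (0.2010·cos0.0°, 0.2010·sin0.0°, -0.1128) = (0.2010, 0.0000, -0.1128)
φ2=120.0°: virtual centre (-0.1364, 0.2362, 0.0410), radius l
O3 = (0.2639·cos240.0°, 0.2639·sin240.0°, -0.0600) = (-0.1320, -0.2286, -0.0600)
|O₂|²−|O₁|² = 0.0229;  |O₃|²−|O₁|² = 0.0201
plane₁₂: -0.6749x+0.4724y+0.3076z = 0.0229
Cramer: x(z) = -0.0321+0.3057z;  y(z) = 0.0027-0.2145z
into |P−O₁|² = l²: 1.1394z² + 0.0818z + -0.0929 = 0;  Δ = 0.4302;  z = -0.3237 or 0.2519 → z<0 root = -0.3237
x = -0.1310, y = 0.0722

(-0.1310, 0.0722, -0.3237)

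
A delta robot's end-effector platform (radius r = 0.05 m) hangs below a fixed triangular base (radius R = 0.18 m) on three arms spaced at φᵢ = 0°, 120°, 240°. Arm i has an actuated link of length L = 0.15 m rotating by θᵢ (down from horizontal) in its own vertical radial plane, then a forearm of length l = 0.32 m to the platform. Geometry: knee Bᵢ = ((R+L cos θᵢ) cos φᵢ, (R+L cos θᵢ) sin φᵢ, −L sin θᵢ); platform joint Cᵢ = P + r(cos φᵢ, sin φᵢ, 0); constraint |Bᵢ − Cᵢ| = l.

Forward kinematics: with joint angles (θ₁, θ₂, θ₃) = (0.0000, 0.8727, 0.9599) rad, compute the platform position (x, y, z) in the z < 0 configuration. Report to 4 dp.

O1 = (0.2800·cos0.0°, 0.2800·sin0.0°, 0.0000) = (0.2800, 0.0000, 0.0000)
arm 2 at φ=120.0°: ρ2 = 0.2264;  O2 = (-0.1132, 0.1961, -0.1149)
φ3=240.0°: virtual centre (-0.1080, -0.1871, -0.1229), radius l
subtract pairs → two planes through P
[-0.7864 0.3922 -0.2298]·P = -0.0139;  [-0.7760 -0.3742 -0.2457]·P = -0.0166
det = 0.5986;  x = 0.0196+-0.3047z,  y = 0.0038+-0.0249z
quadratic in z: (1.0934)z²+(0.1585)z+(-0.0346)=0, √Δ=0.4199 → z ∈ {-0.2645, 0.1196}; z = -0.2645 (taking z<0)
x = 0.1002, y = 0.0104

(0.1002, 0.0104, -0.2645)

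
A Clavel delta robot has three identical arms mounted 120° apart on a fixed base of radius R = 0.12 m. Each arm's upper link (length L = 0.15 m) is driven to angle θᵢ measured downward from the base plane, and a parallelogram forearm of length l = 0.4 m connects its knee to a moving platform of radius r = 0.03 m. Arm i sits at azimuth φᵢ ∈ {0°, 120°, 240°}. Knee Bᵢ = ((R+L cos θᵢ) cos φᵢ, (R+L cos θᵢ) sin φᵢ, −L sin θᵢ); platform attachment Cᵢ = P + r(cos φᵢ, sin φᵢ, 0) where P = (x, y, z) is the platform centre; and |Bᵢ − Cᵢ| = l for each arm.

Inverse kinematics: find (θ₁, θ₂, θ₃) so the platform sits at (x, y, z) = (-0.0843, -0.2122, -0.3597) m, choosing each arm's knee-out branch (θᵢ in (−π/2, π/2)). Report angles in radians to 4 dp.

rotate P by −φ1: (-0.0843, -0.2122, -0.3597)
  A cos θ + B sin θ = C:  0.1743·cos θ + -0.3597·sin θ = -0.2243
  √(A²+B²)=0.3997;  θ1 = -1.1196+2.1666 ≈ 1.0471
rotate P by −φ2: (-0.1416, 0.1791, -0.3597)
  A=0.2316, B=-0.3597, C=(l²−L²−A²−y'²−z²)/(2L)=-0.2587
  √(A²+B²)=0.4278;  θ2 = -0.9987+2.2202 ≈ 1.2215
rotate P by −φ3: (0.2259, 0.0331, -0.3597)
  A cos θ + B sin θ = C:  -0.1359·cos θ + -0.3597·sin θ = -0.0382
  γ=atan2(-0.3597,-0.1359)=-1.9321;  ψ=arccos(-0.0993)=1.6702;  θ3=γ+ψ≈-0.2618

θ₁ = 1.0471, θ₂ = 1.2215, θ₃ = -0.2618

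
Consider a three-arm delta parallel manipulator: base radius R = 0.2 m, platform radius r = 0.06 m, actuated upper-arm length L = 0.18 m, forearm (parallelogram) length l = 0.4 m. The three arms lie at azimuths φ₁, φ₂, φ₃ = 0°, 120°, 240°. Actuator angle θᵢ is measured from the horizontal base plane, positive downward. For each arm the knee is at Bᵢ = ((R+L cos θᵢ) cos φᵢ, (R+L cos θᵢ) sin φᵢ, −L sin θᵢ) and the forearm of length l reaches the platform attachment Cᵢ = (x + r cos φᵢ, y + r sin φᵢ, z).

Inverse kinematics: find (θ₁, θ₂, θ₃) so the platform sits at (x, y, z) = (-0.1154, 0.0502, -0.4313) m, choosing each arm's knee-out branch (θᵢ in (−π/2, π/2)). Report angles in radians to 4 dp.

arm 1 (φ=0.0°): x'=-0.1154, y'=0.0502
  e−x'=0.2554;  (l²−L²−(e−x')²−y'²−z²)/2L = -0.3505
  √(A²+B²)=0.5012;  θ1 = -1.0362+2.3451 ≈ 1.3089
arm 2 (φ=120.0°): x'=0.1012, y'=0.0748
  A cos θ + B sin θ = C:  0.0388·cos θ + -0.4313·sin θ = -0.1820
  θ2 = atan2(B,A) + arccos(C/0.4330) = 0.5236
rotate P by −φ3: (0.0142, -0.1250, -0.4313)
  e−x'=0.1258;  (l²−L²−(e−x')²−y'²−z²)/2L = -0.2496
  θ3 = atan2(B,A) + arccos(C/0.4493) = 0.8729

θ₁ = 1.3089, θ₂ = 0.5236, θ₃ = 0.8729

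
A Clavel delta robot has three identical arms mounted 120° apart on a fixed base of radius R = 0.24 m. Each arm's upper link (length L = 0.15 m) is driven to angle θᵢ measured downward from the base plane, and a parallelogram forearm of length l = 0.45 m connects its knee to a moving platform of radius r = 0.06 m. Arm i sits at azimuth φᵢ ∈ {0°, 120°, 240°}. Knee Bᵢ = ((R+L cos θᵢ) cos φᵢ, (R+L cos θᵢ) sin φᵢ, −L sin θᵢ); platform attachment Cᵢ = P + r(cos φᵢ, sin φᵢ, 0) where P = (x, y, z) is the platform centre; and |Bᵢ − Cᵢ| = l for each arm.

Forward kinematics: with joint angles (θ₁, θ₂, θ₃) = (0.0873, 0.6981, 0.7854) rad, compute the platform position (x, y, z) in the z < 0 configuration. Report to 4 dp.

φ1=0.0°: virtual centre (0.3294, 0.0000, -0.0131), radius l
centre 2 = (0.2949·cos120.0°, 0.2949·sin120.0°, -0.0964) = (-0.1475, 0.2554, -0.0964)
φ3=240.0°: virtual centre (-0.1430, -0.2477, -0.1061), radius l
subtract pairs → two planes through P
linear system: -0.9538x+0.5108y = -0.0124−-0.1667z; -0.9449x+-0.4955y = -0.0156−-0.1860z
Cramer: x(z) = 0.0148-0.1859z;  y(z) = 0.0033-0.0208z
quadratic in z: (1.0350)z²+(0.1430)z+(-0.1033)=0, √Δ=0.6695 → z ∈ {-0.3925, 0.2543}; z = -0.3925 (taking z<0)
x = 0.0878, y = 0.0115

(0.0878, 0.0115, -0.3925)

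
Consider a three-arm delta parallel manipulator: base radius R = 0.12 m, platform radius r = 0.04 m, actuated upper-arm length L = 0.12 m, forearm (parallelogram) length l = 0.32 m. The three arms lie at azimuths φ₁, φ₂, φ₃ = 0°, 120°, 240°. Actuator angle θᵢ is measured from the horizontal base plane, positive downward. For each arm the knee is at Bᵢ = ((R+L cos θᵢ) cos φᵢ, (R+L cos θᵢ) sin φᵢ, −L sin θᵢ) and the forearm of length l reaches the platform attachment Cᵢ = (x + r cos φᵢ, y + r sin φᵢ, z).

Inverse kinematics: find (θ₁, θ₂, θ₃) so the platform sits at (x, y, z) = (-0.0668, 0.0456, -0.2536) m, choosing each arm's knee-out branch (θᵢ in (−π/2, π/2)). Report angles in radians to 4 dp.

arm 1 (φ=0.0°): x'=-0.0668, y'=0.0456
  A=0.1468, B=-0.2536, C=(l²−L²−A²−y'²−z²)/(2L)=0.0002
  θ1 = atan2(B,A) + arccos(C/0.2930) = 0.5239
arm 2 (φ=120.0°): x'=0.0729, y'=0.0351
  A cos θ + B sin θ = C:  0.0071·cos θ + -0.2536·sin θ = 0.0934
  γ=atan2(-0.2536,0.0071)=-1.5428;  ψ=arccos(0.3680)=1.1939;  θ2=γ+ψ≈-0.3489
φ3=240.0° → target in arm frame (-0.0061, -0.0807)
  A cos θ + B sin θ = C:  0.0861·cos θ + -0.2536·sin θ = 0.0407
  θ3 = atan2(B,A) + arccos(C/0.2678) = 0.1747

θ₁ = 0.5239, θ₂ = -0.3489, θ₃ = 0.1747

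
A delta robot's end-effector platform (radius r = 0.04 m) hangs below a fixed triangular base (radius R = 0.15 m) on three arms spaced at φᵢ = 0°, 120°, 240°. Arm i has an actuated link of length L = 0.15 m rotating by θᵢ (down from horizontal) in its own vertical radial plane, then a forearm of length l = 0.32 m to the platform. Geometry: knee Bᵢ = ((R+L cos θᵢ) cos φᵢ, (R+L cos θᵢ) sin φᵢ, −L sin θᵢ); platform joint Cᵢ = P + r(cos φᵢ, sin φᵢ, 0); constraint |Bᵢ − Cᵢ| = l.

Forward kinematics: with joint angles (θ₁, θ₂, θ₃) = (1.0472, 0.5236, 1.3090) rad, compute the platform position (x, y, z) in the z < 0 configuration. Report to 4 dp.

(-0.0147, 0.1021, -0.3581)

centre 1 = (0.1850·cos0.0°, 0.1850·sin0.0°, -0.1299) = (0.1850, 0.0000, -0.1299)
φ2=120.0°: virtual centre (-0.1200, 0.2078, -0.0750), radius l
φ3=240.0°: virtual centre (-0.0744, -0.1289, -0.1449), radius l
|centre ₂|²−|centre ₁|² = 0.0121;  |centre ₃|²−|centre ₁|² = -0.0080
plane₁₂: -0.6099x+0.4155y+0.1098z = 0.0121
Cramer: x(z) = 0.0005+0.0425z;  y(z) = 0.0298-0.2019z
sphere 1 gives Az²+Bz+C=0 with A=1.0426, B=0.2321, C=-0.0506;  B²−4AC=0.2649;  roots -0.3581, 0.1355;  negative root z = -0.3581
x = -0.0147, y = 0.1021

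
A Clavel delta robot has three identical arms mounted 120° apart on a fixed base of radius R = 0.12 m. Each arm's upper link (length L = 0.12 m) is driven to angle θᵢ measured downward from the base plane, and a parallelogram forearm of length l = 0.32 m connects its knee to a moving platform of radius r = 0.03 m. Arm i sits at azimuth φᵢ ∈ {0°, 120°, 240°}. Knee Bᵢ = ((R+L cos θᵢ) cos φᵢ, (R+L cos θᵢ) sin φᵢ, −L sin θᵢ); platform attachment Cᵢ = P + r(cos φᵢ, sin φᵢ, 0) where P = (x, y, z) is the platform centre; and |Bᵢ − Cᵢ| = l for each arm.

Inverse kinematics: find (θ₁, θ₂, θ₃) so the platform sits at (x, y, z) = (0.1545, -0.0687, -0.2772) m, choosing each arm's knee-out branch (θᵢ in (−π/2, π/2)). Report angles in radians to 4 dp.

θ₁ = -0.2620, θ₂ = 1.3085, θ₃ = 0.7849

arm 1 (φ=0.0°): x'=0.1545, y'=-0.0687
  A cos θ + B sin θ = C:  -0.0645·cos θ + -0.2772·sin θ = 0.0095
  γ=atan2(-0.2772,-0.0645)=-1.7994;  ψ=arccos(0.0334)=1.5374;  θ1=γ+ψ≈-0.2620
rotate P by −φ2: (-0.1367, -0.0995, -0.2772)
  A=0.2267, B=-0.2772, C=(l²−L²−A²−y'²−z²)/(2L)=-0.2089
  √(A²+B²)=0.3581;  θ2 = -0.8852+2.1937 ≈ 1.3085
φ3=240.0° → target in arm frame (-0.0178, 0.1682)
  A cos θ + B sin θ = C:  0.1078·cos θ + -0.2772·sin θ = -0.1197
  √(A²+B²)=0.2974;  θ3 = -1.2000+1.9850 ≈ 0.7849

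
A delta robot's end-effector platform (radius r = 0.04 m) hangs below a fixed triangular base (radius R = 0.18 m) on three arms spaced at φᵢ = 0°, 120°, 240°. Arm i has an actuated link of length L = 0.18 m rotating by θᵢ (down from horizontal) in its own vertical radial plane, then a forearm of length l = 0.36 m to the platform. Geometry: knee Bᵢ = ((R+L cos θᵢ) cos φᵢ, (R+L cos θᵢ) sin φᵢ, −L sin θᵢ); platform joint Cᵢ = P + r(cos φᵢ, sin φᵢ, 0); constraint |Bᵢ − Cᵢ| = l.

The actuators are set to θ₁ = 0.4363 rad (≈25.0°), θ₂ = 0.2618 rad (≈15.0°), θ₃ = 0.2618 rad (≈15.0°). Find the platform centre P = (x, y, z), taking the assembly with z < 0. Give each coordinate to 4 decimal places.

O1 = (0.3031·cos0.0°, 0.3031·sin0.0°, -0.0761) = (0.3031, 0.0000, -0.0761)
φ2=120.0°: virtual centre (-0.1569, 0.2718, -0.0466), radius l
arm 3 at φ=240.0°: (R−r)+L cos θ3 = 0.3139;  O3 = (-0.1569, -0.2718, -0.0466)
subtract pairs → two planes through P
[-0.9201 0.5436 0.0590]·P = 0.0030;  [-0.9201 -0.5436 0.0590]·P = 0.0030
Cramer: x(z) = -0.0033+0.0641z;  y(z) = 0.0000-0.0000z
into |P−O₁|² = l²: 1.0041z² + 0.1129z + -0.0299 = 0;  Δ = 0.1330;  z = -0.2378 or 0.1254 → z<0 root = -0.2378
x = -0.0185, y = 0.0000

(-0.0185, 0.0000, -0.2378)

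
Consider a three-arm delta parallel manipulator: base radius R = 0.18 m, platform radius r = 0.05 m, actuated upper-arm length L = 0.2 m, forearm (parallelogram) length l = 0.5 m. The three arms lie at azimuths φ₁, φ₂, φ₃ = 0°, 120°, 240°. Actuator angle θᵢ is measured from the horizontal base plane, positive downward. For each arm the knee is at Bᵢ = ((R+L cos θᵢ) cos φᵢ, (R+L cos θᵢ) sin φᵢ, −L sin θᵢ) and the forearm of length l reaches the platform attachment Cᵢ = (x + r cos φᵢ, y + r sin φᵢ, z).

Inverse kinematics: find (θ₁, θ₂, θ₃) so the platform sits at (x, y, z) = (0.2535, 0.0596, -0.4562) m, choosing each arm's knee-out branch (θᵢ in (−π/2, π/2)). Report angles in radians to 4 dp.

θ₁ = -0.1747, θ₂ = 0.9597, θ₃ = 1.2213

φ1=0.0° → target in arm frame (0.2535, 0.0596)
  e−x'=-0.1235;  (l²−L²−(e−x')²−y'²−z²)/2L = -0.0423
  θ1 = atan2(B,A) + arccos(C/0.4726) = -0.1747
rotate P by −φ2: (-0.0751, -0.2493, -0.4562)
  A=0.2051, B=-0.4562, C=(l²−L²−A²−y'²−z²)/(2L)=-0.2559
  θ2 = atan2(B,A) + arccos(C/0.5002) = 0.9597
arm 3 (φ=240.0°): x'=-0.1784, y'=0.1897
  A=0.3084, B=-0.4562, C=(l²−L²−A²−y'²−z²)/(2L)=-0.3230
  √(A²+B²)=0.5506;  θ3 = -0.9764+2.1977 ≈ 1.2213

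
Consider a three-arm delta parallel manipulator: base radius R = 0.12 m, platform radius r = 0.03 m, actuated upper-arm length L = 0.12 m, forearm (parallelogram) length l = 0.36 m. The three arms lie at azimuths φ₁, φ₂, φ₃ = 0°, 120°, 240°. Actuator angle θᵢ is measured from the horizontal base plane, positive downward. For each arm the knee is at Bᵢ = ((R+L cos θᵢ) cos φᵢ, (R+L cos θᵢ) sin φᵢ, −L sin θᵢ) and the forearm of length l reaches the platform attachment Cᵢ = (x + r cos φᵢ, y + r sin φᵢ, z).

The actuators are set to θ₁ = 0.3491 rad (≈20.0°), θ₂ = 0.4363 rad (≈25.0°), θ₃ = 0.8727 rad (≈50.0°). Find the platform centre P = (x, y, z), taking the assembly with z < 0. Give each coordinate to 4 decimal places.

arm 1 at φ=0.0°: ρ1 = 0.2028;  O1 = (0.2028, 0.0000, -0.0410)
O2 = (0.1988·cos120.0°, 0.1988·sin120.0°, -0.0507) = (-0.0994, 0.1721, -0.0507)
arm 3 at φ=240.0°: ρ3 = 0.1671;  O3 = (-0.0836, -0.1447, -0.0919)
eliminate P² terms by subtracting sphere 1 from 2 and 3
[-0.6043 0.3443 -0.0193]·P = -0.0007;  [-0.5727 -0.2895 -0.1018]·P = -0.0064
Cramer: x(z) = 0.0065-0.1092z;  y(z) = 0.0093-0.1355z
sphere 1 gives Az²+Bz+C=0 with A=1.0303, B=0.1224, C=-0.0893;  B²−4AC=0.3830;  roots -0.3598, 0.2409;  negative root z = -0.3598
x = 0.0458, y = 0.0581

(0.0458, 0.0581, -0.3598)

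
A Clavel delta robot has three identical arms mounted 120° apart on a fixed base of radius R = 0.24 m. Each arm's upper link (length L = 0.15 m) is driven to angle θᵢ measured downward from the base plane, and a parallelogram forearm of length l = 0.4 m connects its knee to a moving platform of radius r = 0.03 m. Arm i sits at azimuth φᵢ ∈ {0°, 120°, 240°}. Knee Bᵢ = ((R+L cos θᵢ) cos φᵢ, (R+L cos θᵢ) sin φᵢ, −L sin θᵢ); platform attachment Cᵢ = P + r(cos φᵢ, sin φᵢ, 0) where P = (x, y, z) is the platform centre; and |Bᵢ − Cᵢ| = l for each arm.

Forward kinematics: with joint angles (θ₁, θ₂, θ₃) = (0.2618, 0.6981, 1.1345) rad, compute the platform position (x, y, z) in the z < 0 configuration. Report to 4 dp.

(0.0744, 0.0490, -0.3198)

O1 = (0.3549·cos0.0°, 0.3549·sin0.0°, -0.0388) = (0.3549, 0.0000, -0.0388)
O2 = (0.3249·cos120.0°, 0.3249·sin120.0°, -0.0964) = (-0.1625, 0.2814, -0.0964)
φ3=240.0°: virtual centre (-0.1367, -0.2368, -0.1359), radius l
|O₂|²−|O₁|² = -0.0126;  |O₃|²−|O₁|² = -0.0342
plane₁₂: -1.0347x+0.5628y+-0.1152z = -0.0126
det = 1.0432;  x = 0.0242+-0.1571z,  y = 0.0221+-0.0841z
sphere 1 gives Az²+Bz+C=0 with A=1.0317, B=0.1778, C=-0.0486;  B²−4AC=0.2323;  roots -0.3198, 0.1474;  negative root z = -0.3198
x = 0.0744, y = 0.0490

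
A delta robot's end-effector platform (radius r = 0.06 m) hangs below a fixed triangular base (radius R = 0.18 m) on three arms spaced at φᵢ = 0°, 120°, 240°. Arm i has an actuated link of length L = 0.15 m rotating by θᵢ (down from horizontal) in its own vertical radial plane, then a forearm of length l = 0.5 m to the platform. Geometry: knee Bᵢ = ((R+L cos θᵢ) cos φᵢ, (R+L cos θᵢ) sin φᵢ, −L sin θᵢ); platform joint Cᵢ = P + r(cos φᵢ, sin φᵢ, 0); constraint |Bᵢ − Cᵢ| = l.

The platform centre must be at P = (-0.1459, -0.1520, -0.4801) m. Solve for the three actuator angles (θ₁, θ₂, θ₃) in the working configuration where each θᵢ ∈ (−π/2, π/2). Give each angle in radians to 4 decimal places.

θ₁ = 1.1343, θ₂ = 0.8726, θ₃ = -0.0875

φ1=0.0° → target in arm frame (-0.1459, -0.1520)
  e−x'=0.2659;  (l²−L²−(e−x')²−y'²−z²)/2L = -0.3227
  √(A²+B²)=0.5488;  θ1 = -1.0650+2.1993 ≈ 1.1343
arm 2 (φ=120.0°): x'=-0.0587, y'=0.2024
  A cos θ + B sin θ = C:  0.1787·cos θ + -0.4801·sin θ = -0.2529
  θ2 = atan2(B,A) + arccos(C/0.5123) = 0.8726
arm 3 (φ=240.0°): x'=0.2046, y'=-0.0504
  A=-0.0846, B=-0.4801, C=(l²−L²−A²−y'²−z²)/(2L)=-0.0423
  √(A²+B²)=0.4875;  θ3 = -1.7452+1.6576 ≈ -0.0875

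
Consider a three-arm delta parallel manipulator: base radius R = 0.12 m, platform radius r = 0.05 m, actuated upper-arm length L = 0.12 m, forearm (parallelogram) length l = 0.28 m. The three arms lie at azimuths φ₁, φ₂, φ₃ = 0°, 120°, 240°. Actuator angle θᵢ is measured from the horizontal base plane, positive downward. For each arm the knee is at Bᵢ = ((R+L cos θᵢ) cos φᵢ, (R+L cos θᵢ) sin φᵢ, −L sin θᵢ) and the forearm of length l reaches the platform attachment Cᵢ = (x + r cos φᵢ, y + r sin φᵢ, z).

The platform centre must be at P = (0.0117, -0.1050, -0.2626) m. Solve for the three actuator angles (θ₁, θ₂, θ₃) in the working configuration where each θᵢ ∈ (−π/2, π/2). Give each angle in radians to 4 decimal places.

arm 1 (φ=0.0°): x'=0.0117, y'=-0.1050
  e−x'=0.0583;  (l²−L²−(e−x')²−y'²−z²)/2L = -0.0808
  γ=atan2(-0.2626,0.0583)=-1.3523;  ψ=arccos(-0.3002)=1.8757;  θ1=γ+ψ≈0.5234
rotate P by −φ2: (-0.0968, 0.0424, -0.2626)
  e−x'=0.1668;  (l²−L²−(e−x')²−y'²−z²)/2L = -0.1440
  θ2 = atan2(B,A) + arccos(C/0.3111) = 1.0473
rotate P by −φ3: (0.0851, 0.0626, -0.2626)
  e−x'=-0.0151;  (l²−L²−(e−x')²−y'²−z²)/2L = -0.0380
  γ=atan2(-0.2626,-0.0151)=-1.6282;  ψ=arccos(-0.1443)=1.7156;  θ3=γ+ψ≈0.0874

θ₁ = 0.5234, θ₂ = 1.0473, θ₃ = 0.0874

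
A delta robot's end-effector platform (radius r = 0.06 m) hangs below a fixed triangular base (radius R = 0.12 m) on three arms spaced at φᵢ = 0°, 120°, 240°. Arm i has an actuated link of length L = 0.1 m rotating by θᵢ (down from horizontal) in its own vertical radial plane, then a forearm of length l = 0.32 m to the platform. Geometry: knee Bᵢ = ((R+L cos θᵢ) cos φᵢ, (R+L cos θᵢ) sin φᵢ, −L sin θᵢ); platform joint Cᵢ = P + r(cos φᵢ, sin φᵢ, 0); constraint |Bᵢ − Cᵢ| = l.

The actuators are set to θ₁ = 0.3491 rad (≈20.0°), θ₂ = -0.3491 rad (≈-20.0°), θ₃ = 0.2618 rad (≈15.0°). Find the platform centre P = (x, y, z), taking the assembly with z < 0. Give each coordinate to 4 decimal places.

arm 1 at φ=0.0°: ρ1 = 0.1540;  S1 = (0.1540, 0.0000, -0.0342)
arm 2 at φ=120.0°: ρ2 = 0.1540;  S2 = (-0.0770, 0.1333, 0.0342)
arm 3 at φ=240.0°: ρ3 = 0.1566;  S3 = (-0.0783, -0.1356, -0.0259)
subtract pairs → two planes through P
[-0.4619 0.2667 0.1368]·P = 0.0000;  [-0.4645 -0.2712 0.0166]·P = 0.0003
det = 0.2492;  x = -0.0003+0.1668z,  y = -0.0006+-0.2242z
into |P−S₁|² = l²: 1.0781z² + 0.0172z + -0.0774 = 0;  Δ = 0.3342;  z = -0.2761 or 0.2601 → z<0 root = -0.2761
x = -0.0464, y = 0.0613

(-0.0464, 0.0613, -0.2761)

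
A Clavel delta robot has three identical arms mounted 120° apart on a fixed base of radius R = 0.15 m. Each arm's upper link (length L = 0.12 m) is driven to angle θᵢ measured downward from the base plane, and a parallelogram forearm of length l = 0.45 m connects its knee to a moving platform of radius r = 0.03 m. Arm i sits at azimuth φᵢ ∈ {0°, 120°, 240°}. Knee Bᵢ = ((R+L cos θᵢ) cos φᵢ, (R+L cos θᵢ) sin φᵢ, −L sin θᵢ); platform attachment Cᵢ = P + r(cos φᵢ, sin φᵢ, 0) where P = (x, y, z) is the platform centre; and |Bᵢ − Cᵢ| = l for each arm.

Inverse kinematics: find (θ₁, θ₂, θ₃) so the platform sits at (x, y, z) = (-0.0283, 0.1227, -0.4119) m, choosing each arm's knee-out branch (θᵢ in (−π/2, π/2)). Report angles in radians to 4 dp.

θ₁ = 0.5237, θ₂ = -0.1747, θ₃ = 0.7856

rotate P by −φ1: (-0.0283, 0.1227, -0.4119)
  A=0.1483, B=-0.4119, C=(l²−L²−A²−y'²−z²)/(2L)=-0.0775
  √(A²+B²)=0.4378;  θ1 = -1.2252+1.7489 ≈ 0.5237
rotate P by −φ2: (0.1204, -0.0368, -0.4119)
  A=-0.0004, B=-0.4119, C=(l²−L²−A²−y'²−z²)/(2L)=0.0712
  θ2 = atan2(B,A) + arccos(C/0.4119) = -0.1747
φ3=240.0° → target in arm frame (-0.0921, -0.0859)
  A cos θ + B sin θ = C:  0.2121·cos θ + -0.4119·sin θ = -0.1414
  θ3 = atan2(B,A) + arccos(C/0.4633) = 0.7856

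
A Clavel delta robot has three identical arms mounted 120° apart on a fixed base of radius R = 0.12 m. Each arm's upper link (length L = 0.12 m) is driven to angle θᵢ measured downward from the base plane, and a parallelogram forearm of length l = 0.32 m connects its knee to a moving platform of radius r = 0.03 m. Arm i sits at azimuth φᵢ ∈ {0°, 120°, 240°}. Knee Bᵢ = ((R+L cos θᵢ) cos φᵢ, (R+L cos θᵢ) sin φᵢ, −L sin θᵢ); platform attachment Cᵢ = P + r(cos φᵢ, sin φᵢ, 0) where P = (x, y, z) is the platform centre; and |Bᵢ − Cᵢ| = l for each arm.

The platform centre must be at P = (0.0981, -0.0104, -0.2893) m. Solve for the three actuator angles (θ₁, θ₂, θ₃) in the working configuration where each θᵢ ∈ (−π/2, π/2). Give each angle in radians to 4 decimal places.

rotate P by −φ1: (0.0981, -0.0104, -0.2893)
  A=-0.0081, B=-0.2893, C=(l²−L²−A²−y'²−z²)/(2L)=0.0172
  θ1 = atan2(B,A) + arccos(C/0.2894) = -0.0875
arm 2 (φ=120.0°): x'=-0.0581, y'=-0.0798
  e−x'=0.1481;  (l²−L²−(e−x')²−y'²−z²)/2L = -0.0999
  θ2 = atan2(B,A) + arccos(C/0.3250) = 0.7855
rotate P by −φ3: (-0.0400, 0.0902, -0.2893)
  e−x'=0.1300;  (l²−L²−(e−x')²−y'²−z²)/2L = -0.0864
  √(A²+B²)=0.3172;  θ3 = -1.1483+1.8467 ≈ 0.6983

θ₁ = -0.0875, θ₂ = 0.7855, θ₃ = 0.6983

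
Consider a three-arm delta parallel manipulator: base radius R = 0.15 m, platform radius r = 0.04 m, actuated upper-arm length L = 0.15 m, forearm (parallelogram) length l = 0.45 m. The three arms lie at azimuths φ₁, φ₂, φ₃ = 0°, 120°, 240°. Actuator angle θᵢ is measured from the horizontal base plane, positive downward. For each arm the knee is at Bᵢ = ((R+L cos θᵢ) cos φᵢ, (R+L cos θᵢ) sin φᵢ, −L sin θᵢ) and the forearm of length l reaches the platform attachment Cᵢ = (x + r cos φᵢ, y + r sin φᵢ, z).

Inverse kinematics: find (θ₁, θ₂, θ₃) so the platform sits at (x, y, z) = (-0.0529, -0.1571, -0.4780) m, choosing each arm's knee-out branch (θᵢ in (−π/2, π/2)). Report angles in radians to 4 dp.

θ₁ = 1.0467, θ₂ = 1.2213, θ₃ = 0.2617

rotate P by −φ1: (-0.0529, -0.1571, -0.4780)
  e−x'=0.1629;  (l²−L²−(e−x')²−y'²−z²)/2L = -0.3323
  θ1 = atan2(B,A) + arccos(C/0.5050) = 1.0467
φ2=120.0° → target in arm frame (-0.1096, 0.1244)
  A=0.2196, B=-0.4780, C=(l²−L²−A²−y'²−z²)/(2L)=-0.3739
  γ=atan2(-0.4780,0.2196)=-1.1401;  ψ=arccos(-0.7108)=2.3615;  θ2=γ+ψ≈1.2213
arm 3 (φ=240.0°): x'=0.1625, y'=0.0327
  A cos θ + B sin θ = C:  -0.0525·cos θ + -0.4780·sin θ = -0.1744
  θ3 = atan2(B,A) + arccos(C/0.4809) = 0.2617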